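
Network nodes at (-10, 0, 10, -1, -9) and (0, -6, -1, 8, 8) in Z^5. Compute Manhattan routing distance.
53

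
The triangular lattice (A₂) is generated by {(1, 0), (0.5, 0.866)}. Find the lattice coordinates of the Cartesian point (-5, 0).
-5b₁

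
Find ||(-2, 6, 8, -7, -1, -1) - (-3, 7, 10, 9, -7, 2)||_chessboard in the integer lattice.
16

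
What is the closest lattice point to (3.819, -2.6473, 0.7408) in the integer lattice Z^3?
(4, -3, 1)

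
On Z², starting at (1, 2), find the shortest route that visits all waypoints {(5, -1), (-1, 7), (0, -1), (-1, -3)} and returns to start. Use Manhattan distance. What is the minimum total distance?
32
(one optimal route: (1, 2) → (5, -1) → (0, -1) → (-1, -3) → (-1, 7) → (1, 2))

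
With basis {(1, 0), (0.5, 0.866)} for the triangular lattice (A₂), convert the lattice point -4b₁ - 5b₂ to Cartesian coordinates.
(-6.5, -4.33)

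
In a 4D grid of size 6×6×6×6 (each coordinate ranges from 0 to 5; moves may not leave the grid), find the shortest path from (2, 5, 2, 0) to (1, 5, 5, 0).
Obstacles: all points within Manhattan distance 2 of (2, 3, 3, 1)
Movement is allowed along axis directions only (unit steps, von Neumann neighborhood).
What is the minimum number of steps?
4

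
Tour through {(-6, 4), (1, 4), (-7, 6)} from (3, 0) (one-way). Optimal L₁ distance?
16
(one optimal route: (3, 0) → (1, 4) → (-6, 4) → (-7, 6))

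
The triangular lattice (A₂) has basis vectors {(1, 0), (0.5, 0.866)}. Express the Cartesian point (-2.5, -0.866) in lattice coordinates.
-2b₁ - b₂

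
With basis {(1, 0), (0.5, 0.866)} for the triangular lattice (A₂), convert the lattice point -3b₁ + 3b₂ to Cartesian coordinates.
(-1.5, 2.598)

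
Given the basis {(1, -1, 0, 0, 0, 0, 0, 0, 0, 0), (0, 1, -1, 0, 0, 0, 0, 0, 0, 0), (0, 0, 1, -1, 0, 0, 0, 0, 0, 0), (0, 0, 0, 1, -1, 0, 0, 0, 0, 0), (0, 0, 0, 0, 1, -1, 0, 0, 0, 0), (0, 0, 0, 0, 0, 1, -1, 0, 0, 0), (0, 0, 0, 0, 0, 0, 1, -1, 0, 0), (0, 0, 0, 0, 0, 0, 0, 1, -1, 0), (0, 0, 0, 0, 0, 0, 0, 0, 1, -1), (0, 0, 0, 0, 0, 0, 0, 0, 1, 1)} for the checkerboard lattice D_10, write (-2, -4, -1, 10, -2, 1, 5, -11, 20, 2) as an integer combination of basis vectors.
-2b₁ - 6b₂ - 7b₃ + 3b₄ + b₅ + 2b₆ + 7b₇ - 4b₈ + 7b₉ + 9b₁₀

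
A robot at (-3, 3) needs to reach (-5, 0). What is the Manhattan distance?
5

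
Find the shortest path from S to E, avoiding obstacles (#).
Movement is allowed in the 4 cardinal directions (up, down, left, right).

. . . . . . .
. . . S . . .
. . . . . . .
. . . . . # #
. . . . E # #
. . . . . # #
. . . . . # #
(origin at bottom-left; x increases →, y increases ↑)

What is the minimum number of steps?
4
(one shortest path: (3, 5) → (4, 5) → (4, 4) → (4, 3) → (4, 2))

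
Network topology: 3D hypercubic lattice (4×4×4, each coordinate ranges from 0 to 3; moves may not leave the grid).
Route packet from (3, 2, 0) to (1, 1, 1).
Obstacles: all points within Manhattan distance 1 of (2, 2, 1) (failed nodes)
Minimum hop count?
4
(one shortest path: (3, 2, 0) → (3, 1, 0) → (2, 1, 0) → (1, 1, 0) → (1, 1, 1))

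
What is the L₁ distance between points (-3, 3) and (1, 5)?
6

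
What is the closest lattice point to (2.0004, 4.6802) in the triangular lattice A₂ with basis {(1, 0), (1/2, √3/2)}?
(2, 5.196)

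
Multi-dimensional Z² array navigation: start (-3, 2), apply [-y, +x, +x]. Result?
(-1, 1)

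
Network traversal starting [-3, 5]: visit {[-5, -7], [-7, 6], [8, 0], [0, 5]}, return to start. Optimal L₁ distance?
56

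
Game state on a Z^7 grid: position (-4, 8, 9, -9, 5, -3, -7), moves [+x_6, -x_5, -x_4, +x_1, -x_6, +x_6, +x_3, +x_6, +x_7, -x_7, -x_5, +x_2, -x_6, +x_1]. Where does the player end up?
(-2, 9, 10, -10, 3, -2, -7)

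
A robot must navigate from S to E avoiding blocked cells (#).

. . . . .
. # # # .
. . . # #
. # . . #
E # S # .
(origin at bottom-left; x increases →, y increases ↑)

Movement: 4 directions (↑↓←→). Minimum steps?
6
(one shortest path: (2, 0) → (2, 1) → (2, 2) → (1, 2) → (0, 2) → (0, 1) → (0, 0))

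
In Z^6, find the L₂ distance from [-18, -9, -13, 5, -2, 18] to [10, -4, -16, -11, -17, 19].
36.0555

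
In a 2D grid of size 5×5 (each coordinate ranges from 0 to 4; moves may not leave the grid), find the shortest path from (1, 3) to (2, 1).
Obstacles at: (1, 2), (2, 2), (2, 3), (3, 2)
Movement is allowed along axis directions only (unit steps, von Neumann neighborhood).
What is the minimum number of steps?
5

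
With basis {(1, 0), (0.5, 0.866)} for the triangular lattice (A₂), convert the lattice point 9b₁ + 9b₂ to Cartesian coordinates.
(13.5, 7.794)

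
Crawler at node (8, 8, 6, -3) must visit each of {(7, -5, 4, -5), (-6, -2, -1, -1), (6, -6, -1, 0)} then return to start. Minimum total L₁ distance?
80
(one optimal route: (8, 8, 6, -3) → (7, -5, 4, -5) → (6, -6, -1, 0) → (-6, -2, -1, -1) → (8, 8, 6, -3))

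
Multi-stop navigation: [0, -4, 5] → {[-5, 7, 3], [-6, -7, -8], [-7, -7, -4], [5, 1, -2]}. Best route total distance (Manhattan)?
66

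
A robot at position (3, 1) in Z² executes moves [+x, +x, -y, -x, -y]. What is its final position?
(4, -1)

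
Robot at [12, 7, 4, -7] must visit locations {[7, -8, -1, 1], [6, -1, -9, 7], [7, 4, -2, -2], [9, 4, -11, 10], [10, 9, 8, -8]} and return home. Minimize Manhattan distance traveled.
122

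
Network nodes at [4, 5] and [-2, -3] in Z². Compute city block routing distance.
14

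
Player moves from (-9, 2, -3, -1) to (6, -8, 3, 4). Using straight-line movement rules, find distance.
19.6469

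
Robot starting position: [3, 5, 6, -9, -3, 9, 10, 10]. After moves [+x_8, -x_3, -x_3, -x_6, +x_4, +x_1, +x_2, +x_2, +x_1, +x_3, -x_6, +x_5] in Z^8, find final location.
(5, 7, 5, -8, -2, 7, 10, 11)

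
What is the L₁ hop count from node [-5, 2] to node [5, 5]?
13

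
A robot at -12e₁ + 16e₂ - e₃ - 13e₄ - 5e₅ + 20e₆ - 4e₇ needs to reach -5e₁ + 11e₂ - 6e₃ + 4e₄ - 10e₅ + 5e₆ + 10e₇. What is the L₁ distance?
68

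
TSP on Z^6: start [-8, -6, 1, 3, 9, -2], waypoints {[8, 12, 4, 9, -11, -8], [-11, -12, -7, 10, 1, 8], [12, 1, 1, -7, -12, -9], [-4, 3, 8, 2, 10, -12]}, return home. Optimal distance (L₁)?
252
(one optimal route: (-8, -6, 1, 3, 9, -2) → (-11, -12, -7, 10, 1, 8) → (8, 12, 4, 9, -11, -8) → (12, 1, 1, -7, -12, -9) → (-4, 3, 8, 2, 10, -12) → (-8, -6, 1, 3, 9, -2))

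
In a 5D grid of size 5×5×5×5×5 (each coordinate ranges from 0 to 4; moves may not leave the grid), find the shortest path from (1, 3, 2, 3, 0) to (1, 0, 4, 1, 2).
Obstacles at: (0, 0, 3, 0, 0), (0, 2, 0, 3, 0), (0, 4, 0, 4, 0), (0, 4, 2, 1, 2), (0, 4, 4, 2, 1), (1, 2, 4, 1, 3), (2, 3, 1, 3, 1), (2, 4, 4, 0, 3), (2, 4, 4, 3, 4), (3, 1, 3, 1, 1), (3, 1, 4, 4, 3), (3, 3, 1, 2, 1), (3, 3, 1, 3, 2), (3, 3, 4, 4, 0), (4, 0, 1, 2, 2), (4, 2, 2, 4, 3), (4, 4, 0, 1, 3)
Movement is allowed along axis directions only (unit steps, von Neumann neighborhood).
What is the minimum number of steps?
9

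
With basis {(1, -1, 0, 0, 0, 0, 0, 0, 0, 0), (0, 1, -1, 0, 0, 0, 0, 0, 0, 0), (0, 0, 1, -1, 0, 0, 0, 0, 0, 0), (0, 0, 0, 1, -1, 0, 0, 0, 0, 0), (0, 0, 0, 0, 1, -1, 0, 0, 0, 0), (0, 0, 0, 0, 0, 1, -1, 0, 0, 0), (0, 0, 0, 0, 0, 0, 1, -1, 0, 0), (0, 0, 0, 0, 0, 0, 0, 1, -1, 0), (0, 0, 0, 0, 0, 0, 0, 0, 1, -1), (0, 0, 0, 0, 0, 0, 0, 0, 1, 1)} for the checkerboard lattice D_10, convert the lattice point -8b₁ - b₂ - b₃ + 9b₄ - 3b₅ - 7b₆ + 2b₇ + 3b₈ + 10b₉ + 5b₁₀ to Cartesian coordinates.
(-8, 7, 0, 10, -12, -4, 9, 1, 12, -5)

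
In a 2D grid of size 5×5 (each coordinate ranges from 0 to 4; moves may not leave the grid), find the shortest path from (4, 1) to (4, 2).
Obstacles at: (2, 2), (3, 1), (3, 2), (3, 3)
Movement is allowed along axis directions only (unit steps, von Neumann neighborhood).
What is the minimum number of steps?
1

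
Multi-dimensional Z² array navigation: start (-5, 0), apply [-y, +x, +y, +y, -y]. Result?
(-4, 0)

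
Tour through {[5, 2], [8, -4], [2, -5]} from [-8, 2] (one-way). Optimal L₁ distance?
29
(one optimal route: (-8, 2) → (5, 2) → (8, -4) → (2, -5))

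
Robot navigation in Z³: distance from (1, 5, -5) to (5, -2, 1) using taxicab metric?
17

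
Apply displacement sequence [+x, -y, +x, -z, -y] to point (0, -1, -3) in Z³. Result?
(2, -3, -4)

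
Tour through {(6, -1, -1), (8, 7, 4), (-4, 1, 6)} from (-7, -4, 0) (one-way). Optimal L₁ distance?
48
(one optimal route: (-7, -4, 0) → (-4, 1, 6) → (6, -1, -1) → (8, 7, 4))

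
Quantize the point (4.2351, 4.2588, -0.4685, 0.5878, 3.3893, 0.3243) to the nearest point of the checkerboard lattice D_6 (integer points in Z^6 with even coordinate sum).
(4, 4, 0, 1, 3, 0)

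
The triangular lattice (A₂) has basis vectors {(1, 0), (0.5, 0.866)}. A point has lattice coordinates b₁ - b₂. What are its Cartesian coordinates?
(0.5, -0.866)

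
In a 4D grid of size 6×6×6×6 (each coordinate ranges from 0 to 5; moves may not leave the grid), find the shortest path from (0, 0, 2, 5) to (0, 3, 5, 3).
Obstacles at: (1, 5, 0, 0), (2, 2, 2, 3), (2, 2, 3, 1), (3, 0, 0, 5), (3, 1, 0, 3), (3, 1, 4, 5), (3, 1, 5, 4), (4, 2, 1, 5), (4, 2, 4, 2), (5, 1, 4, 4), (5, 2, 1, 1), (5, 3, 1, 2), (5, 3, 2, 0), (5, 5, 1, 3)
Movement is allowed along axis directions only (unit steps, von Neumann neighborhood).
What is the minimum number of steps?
8
(one shortest path: (0, 0, 2, 5) → (0, 1, 2, 5) → (0, 2, 2, 5) → (0, 3, 2, 5) → (0, 3, 3, 5) → (0, 3, 4, 5) → (0, 3, 5, 5) → (0, 3, 5, 4) → (0, 3, 5, 3))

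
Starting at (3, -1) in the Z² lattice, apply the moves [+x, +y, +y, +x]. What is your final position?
(5, 1)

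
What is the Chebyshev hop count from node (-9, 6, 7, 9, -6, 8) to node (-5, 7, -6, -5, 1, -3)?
14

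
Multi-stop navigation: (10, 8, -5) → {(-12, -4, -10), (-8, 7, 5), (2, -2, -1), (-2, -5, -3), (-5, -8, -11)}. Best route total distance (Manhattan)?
87
(one optimal route: (10, 8, -5) → (2, -2, -1) → (-2, -5, -3) → (-5, -8, -11) → (-12, -4, -10) → (-8, 7, 5))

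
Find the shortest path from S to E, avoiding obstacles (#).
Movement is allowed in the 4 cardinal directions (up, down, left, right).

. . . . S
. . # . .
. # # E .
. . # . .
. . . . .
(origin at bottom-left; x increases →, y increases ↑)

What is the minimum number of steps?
3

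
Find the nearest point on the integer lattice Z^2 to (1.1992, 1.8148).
(1, 2)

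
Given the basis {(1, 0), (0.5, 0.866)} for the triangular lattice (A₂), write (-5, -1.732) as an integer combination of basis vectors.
-4b₁ - 2b₂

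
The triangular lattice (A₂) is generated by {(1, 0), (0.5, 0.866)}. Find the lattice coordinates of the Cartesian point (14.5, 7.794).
10b₁ + 9b₂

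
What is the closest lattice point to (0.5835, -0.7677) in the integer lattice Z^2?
(1, -1)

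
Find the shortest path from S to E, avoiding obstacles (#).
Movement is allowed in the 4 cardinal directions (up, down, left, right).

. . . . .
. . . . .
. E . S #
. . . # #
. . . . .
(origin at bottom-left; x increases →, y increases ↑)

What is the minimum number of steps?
2
(one shortest path: (3, 2) → (2, 2) → (1, 2))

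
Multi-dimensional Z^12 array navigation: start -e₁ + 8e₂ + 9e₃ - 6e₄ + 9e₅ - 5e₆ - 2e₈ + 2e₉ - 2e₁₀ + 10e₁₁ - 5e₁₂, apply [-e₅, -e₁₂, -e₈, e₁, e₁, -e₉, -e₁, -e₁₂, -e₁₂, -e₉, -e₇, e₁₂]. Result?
(0, 8, 9, -6, 8, -5, -1, -3, 0, -2, 10, -7)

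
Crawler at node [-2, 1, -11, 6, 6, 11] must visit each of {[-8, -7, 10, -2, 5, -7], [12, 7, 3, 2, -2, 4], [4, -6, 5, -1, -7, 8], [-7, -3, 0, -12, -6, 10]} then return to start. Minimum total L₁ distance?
236
(one optimal route: (-2, 1, -11, 6, 6, 11) → (-8, -7, 10, -2, 5, -7) → (-7, -3, 0, -12, -6, 10) → (4, -6, 5, -1, -7, 8) → (12, 7, 3, 2, -2, 4) → (-2, 1, -11, 6, 6, 11))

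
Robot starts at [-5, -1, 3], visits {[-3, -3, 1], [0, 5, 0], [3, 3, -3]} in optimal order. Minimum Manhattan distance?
26
(one optimal route: (-5, -1, 3) → (-3, -3, 1) → (0, 5, 0) → (3, 3, -3))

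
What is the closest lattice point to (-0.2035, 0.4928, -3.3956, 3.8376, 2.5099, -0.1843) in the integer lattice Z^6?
(0, 0, -3, 4, 3, 0)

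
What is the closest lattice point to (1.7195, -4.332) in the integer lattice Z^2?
(2, -4)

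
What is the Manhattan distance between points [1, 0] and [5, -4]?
8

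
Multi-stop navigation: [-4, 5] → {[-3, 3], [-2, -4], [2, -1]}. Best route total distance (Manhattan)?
18
(one optimal route: (-4, 5) → (-3, 3) → (-2, -4) → (2, -1))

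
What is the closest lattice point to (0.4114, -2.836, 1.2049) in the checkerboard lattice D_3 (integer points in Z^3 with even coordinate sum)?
(0, -3, 1)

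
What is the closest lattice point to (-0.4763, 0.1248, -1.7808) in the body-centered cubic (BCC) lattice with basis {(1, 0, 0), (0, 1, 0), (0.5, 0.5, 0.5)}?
(-0.5, 0.5, -1.5)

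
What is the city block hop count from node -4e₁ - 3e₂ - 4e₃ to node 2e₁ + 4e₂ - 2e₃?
15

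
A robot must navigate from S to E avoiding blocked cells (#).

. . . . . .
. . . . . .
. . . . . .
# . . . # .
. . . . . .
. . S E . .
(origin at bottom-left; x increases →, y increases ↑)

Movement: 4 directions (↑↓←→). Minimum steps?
1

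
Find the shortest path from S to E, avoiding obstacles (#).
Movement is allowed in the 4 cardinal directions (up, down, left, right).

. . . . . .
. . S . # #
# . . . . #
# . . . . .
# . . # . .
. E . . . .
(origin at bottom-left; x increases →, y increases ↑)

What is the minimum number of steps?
5
(one shortest path: (2, 4) → (1, 4) → (1, 3) → (1, 2) → (1, 1) → (1, 0))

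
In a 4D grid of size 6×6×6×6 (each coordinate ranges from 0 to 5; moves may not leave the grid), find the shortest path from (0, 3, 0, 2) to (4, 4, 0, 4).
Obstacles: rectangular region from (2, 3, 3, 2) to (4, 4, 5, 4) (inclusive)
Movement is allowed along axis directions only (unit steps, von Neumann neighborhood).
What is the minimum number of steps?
7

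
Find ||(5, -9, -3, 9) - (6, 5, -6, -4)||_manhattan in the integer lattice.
31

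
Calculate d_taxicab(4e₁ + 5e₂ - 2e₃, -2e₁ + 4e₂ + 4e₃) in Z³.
13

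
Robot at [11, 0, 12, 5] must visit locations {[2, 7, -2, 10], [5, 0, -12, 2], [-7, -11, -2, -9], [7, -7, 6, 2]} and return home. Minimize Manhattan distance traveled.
164
(one optimal route: (11, 0, 12, 5) → (2, 7, -2, 10) → (5, 0, -12, 2) → (-7, -11, -2, -9) → (7, -7, 6, 2) → (11, 0, 12, 5))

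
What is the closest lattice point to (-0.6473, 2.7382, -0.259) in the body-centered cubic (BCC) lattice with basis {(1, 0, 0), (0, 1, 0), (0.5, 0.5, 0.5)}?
(-0.5, 2.5, -0.5)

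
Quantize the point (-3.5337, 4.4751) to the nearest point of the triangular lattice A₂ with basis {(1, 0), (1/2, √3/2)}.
(-3.5, 4.33)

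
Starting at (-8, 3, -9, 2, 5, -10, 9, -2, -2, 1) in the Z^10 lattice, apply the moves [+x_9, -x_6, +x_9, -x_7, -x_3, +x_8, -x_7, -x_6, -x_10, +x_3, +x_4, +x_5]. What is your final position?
(-8, 3, -9, 3, 6, -12, 7, -1, 0, 0)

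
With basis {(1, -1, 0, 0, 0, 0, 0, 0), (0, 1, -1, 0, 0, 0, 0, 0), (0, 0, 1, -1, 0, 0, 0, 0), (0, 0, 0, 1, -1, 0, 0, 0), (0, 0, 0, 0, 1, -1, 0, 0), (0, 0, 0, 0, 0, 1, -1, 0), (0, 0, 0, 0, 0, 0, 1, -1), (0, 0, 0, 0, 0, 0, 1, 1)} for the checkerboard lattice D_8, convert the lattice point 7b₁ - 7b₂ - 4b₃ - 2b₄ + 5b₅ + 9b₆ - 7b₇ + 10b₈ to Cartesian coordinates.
(7, -14, 3, 2, 7, 4, -6, 17)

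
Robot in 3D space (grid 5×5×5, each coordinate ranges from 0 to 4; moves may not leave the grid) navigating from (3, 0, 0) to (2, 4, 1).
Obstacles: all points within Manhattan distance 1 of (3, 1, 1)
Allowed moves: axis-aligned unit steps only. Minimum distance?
6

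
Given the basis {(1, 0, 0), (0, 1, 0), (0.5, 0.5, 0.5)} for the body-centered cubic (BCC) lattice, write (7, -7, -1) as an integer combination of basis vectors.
8b₁ - 6b₂ - 2b₃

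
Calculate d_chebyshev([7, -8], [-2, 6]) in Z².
14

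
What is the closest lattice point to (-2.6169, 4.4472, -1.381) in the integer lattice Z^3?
(-3, 4, -1)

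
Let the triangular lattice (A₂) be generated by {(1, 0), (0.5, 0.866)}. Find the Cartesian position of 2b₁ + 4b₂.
(4, 3.464)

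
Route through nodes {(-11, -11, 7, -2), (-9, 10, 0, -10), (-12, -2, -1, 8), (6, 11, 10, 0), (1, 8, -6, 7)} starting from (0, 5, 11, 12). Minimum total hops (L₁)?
151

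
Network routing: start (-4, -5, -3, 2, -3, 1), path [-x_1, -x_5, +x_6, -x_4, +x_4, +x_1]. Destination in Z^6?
(-4, -5, -3, 2, -4, 2)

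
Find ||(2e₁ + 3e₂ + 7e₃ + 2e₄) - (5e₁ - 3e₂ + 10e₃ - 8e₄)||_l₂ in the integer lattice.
12.4097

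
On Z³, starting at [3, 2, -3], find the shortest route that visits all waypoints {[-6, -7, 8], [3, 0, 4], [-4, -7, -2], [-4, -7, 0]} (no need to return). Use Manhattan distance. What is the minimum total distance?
41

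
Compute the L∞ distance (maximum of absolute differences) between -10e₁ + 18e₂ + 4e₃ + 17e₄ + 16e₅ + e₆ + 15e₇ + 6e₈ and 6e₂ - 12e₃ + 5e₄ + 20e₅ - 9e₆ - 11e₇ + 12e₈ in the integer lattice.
26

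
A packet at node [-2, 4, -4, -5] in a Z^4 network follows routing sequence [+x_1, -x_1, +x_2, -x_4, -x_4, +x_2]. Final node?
(-2, 6, -4, -7)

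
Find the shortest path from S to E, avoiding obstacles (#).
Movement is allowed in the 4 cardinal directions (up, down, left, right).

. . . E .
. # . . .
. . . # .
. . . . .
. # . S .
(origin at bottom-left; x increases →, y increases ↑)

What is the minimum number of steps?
6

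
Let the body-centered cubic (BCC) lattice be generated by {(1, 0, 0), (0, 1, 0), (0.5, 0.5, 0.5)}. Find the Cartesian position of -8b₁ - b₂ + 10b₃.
(-3, 4, 5)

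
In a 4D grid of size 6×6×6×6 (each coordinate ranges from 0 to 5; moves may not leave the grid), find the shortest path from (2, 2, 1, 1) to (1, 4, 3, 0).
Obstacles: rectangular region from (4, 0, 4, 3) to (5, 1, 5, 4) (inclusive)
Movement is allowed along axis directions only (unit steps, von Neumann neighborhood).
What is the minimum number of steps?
6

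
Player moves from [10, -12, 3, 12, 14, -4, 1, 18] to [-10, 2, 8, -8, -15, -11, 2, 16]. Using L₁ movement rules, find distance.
98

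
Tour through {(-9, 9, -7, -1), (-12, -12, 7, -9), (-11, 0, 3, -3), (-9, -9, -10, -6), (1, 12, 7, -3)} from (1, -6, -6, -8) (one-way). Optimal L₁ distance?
120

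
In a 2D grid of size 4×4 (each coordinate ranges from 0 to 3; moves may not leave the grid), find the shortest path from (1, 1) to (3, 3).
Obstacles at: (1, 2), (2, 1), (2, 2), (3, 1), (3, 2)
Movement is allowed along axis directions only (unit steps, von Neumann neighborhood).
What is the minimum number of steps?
6
(one shortest path: (1, 1) → (0, 1) → (0, 2) → (0, 3) → (1, 3) → (2, 3) → (3, 3))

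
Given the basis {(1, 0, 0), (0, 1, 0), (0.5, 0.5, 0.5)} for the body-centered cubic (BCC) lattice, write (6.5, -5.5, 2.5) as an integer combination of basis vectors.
4b₁ - 8b₂ + 5b₃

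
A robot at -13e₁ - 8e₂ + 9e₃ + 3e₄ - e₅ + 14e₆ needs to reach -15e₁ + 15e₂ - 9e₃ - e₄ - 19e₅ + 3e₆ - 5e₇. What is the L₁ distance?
81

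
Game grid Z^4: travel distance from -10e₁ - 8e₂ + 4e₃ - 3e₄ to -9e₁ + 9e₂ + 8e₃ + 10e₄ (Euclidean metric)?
21.7945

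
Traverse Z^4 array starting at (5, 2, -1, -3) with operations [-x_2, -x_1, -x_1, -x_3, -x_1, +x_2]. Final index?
(2, 2, -2, -3)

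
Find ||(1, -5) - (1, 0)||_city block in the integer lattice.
5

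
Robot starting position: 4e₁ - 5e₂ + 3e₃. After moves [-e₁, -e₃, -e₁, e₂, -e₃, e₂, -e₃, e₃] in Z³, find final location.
(2, -3, 1)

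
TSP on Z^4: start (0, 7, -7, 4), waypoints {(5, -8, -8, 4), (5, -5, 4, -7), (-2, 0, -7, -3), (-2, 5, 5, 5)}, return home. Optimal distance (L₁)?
112
(one optimal route: (0, 7, -7, 4) → (-2, 0, -7, -3) → (5, -8, -8, 4) → (5, -5, 4, -7) → (-2, 5, 5, 5) → (0, 7, -7, 4))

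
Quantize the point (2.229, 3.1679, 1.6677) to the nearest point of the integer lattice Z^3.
(2, 3, 2)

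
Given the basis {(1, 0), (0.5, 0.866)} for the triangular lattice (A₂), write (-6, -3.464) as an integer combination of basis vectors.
-4b₁ - 4b₂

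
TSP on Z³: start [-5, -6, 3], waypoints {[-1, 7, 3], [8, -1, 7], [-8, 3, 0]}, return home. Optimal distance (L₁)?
72
(one optimal route: (-5, -6, 3) → (8, -1, 7) → (-1, 7, 3) → (-8, 3, 0) → (-5, -6, 3))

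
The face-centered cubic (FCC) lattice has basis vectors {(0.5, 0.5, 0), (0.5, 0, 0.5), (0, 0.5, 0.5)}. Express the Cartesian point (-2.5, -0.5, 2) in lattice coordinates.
-5b₁ + 4b₃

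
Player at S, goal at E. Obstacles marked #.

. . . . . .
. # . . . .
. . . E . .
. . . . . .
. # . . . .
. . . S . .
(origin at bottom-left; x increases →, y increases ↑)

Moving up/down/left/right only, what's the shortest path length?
3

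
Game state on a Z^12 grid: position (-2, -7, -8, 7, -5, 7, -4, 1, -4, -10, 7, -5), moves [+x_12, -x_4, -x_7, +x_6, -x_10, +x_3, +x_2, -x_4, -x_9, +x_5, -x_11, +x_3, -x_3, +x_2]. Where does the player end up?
(-2, -5, -7, 5, -4, 8, -5, 1, -5, -11, 6, -4)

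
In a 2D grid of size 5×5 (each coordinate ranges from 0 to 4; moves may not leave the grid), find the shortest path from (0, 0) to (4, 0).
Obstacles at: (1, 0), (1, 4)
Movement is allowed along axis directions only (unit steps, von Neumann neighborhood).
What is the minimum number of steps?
6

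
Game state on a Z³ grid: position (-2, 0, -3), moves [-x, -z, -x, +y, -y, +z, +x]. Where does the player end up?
(-3, 0, -3)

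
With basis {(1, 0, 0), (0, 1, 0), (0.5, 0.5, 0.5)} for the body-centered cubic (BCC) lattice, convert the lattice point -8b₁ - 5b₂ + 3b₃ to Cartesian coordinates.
(-6.5, -3.5, 1.5)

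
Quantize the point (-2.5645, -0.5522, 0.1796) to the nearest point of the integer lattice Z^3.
(-3, -1, 0)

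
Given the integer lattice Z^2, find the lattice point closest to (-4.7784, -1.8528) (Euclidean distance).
(-5, -2)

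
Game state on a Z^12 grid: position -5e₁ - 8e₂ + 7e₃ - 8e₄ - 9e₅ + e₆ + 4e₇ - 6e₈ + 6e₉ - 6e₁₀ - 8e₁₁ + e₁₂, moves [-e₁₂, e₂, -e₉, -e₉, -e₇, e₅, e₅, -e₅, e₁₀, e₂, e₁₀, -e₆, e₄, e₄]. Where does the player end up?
(-5, -6, 7, -6, -8, 0, 3, -6, 4, -4, -8, 0)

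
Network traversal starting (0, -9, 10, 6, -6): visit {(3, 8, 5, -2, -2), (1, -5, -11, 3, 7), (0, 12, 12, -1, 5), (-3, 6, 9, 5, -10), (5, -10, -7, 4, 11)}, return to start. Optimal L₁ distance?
180
(one optimal route: (0, -9, 10, 6, -6) → (-3, 6, 9, 5, -10) → (3, 8, 5, -2, -2) → (0, 12, 12, -1, 5) → (1, -5, -11, 3, 7) → (5, -10, -7, 4, 11) → (0, -9, 10, 6, -6))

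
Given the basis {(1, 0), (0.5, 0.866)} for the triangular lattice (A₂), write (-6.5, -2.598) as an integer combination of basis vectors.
-5b₁ - 3b₂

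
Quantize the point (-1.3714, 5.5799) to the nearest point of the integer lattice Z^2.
(-1, 6)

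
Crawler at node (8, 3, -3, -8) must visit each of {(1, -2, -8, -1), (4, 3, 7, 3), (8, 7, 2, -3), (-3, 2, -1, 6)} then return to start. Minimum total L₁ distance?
98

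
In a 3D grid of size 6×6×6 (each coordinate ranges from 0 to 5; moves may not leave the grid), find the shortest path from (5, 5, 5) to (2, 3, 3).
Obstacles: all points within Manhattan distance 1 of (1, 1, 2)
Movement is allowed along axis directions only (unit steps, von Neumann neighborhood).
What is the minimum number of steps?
7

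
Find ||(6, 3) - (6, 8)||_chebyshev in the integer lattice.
5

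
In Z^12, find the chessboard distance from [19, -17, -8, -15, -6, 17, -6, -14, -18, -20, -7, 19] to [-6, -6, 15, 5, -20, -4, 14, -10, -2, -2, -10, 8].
25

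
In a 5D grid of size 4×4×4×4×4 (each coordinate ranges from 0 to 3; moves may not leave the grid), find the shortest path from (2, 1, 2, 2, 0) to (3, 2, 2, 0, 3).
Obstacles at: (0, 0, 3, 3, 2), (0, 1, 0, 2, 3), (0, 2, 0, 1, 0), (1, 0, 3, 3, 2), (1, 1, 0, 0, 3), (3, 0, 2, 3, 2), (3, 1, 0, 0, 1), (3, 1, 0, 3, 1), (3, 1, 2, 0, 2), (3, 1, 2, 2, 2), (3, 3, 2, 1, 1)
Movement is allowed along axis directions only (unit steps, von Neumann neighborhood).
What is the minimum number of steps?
7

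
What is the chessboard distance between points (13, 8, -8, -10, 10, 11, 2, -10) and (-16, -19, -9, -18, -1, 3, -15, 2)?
29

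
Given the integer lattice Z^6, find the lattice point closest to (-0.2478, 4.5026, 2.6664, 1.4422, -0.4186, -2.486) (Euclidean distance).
(0, 5, 3, 1, 0, -2)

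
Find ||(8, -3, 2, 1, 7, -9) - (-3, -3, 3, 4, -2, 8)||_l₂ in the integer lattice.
22.383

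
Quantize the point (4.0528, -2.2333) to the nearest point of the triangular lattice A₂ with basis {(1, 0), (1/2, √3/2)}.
(4, -1.732)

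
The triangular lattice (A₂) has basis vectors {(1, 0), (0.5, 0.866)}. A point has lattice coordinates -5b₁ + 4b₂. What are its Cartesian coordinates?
(-3, 3.464)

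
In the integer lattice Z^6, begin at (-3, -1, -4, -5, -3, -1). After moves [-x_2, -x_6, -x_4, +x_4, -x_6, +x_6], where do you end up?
(-3, -2, -4, -5, -3, -2)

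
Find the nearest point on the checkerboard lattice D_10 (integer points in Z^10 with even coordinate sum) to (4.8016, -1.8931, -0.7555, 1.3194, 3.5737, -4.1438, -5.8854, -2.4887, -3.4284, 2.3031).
(5, -2, -1, 1, 4, -4, -6, -2, -3, 2)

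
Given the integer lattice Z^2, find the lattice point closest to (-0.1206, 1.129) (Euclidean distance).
(0, 1)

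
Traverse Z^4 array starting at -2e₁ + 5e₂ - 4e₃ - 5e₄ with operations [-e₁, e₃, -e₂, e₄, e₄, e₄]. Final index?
(-3, 4, -3, -2)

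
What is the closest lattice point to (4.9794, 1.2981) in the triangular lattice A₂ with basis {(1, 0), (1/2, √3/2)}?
(5, 1.732)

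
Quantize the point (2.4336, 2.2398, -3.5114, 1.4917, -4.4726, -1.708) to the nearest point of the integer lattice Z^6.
(2, 2, -4, 1, -4, -2)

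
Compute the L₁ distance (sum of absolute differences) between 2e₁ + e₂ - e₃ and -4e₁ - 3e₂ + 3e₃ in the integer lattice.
14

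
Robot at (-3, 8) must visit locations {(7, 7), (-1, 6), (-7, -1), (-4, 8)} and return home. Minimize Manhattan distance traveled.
46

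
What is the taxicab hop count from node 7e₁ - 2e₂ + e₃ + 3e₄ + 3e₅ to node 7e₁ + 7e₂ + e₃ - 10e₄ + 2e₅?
23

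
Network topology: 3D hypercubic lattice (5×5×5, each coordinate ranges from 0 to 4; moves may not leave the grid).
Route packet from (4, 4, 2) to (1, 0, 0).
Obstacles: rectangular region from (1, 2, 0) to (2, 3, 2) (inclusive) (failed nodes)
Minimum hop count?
9
(one shortest path: (4, 4, 2) → (3, 4, 2) → (3, 3, 2) → (3, 2, 2) → (3, 1, 2) → (2, 1, 2) → (1, 1, 2) → (1, 0, 2) → (1, 0, 1) → (1, 0, 0))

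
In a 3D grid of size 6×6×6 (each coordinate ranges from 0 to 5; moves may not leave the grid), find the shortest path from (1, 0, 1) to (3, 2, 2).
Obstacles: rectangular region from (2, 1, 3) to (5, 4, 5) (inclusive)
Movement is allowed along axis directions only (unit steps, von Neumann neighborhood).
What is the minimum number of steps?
5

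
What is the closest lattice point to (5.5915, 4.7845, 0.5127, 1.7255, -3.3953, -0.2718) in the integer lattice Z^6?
(6, 5, 1, 2, -3, 0)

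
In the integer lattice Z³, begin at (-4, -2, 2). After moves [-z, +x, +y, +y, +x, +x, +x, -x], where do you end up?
(-1, 0, 1)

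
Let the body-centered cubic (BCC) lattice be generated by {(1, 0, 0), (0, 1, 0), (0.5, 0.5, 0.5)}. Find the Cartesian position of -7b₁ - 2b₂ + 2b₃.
(-6, -1, 1)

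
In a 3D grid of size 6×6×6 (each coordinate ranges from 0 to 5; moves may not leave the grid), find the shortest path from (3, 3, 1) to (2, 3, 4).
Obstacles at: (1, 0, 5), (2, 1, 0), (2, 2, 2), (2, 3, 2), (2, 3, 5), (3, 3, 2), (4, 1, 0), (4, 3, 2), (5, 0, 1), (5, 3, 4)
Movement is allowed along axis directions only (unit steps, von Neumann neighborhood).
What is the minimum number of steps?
6
(one shortest path: (3, 3, 1) → (2, 3, 1) → (1, 3, 1) → (1, 3, 2) → (1, 3, 3) → (2, 3, 3) → (2, 3, 4))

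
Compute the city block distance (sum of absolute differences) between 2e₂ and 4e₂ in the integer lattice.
2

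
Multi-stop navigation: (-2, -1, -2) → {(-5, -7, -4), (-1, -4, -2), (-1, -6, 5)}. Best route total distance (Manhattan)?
27
(one optimal route: (-2, -1, -2) → (-1, -4, -2) → (-5, -7, -4) → (-1, -6, 5))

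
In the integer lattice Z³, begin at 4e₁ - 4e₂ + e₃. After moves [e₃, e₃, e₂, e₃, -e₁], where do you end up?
(3, -3, 4)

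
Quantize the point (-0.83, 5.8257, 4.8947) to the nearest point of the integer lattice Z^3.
(-1, 6, 5)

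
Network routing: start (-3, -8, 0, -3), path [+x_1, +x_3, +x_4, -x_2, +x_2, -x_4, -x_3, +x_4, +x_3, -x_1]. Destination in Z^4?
(-3, -8, 1, -2)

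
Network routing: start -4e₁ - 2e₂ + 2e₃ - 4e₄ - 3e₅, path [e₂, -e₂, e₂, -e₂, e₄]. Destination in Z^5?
(-4, -2, 2, -3, -3)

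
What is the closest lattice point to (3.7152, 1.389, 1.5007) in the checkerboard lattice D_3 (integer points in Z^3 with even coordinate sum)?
(4, 1, 1)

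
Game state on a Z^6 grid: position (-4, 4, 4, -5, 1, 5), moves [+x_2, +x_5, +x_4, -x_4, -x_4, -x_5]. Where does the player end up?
(-4, 5, 4, -6, 1, 5)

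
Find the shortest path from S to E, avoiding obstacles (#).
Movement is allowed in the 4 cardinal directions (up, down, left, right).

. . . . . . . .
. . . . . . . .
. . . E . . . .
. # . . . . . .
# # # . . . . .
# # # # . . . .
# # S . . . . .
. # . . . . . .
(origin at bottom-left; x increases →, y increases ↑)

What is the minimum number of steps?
7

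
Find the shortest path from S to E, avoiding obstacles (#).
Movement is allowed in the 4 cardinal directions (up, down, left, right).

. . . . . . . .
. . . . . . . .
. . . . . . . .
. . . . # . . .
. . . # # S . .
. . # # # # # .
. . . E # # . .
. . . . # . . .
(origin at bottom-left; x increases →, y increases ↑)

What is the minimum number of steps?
12
(one shortest path: (5, 3) → (5, 4) → (5, 5) → (4, 5) → (3, 5) → (2, 5) → (1, 5) → (1, 4) → (1, 3) → (1, 2) → (1, 1) → (2, 1) → (3, 1))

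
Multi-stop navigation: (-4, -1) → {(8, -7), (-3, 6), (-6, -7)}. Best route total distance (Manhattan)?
38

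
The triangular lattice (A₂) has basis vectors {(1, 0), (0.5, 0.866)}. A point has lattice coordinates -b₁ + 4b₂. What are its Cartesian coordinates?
(1, 3.464)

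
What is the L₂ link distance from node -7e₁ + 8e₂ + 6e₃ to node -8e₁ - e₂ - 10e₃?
18.3848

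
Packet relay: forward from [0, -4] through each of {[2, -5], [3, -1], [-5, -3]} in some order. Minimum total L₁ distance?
18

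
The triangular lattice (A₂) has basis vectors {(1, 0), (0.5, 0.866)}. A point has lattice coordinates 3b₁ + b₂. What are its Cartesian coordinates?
(3.5, 0.866)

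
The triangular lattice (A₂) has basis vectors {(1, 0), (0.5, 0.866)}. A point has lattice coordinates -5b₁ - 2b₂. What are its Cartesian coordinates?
(-6, -1.732)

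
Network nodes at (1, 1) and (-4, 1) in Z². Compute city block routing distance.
5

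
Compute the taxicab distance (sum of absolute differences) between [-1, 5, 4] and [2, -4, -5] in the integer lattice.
21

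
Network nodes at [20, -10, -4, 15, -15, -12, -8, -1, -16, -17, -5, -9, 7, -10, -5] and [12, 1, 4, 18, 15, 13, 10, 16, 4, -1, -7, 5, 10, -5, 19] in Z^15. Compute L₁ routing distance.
204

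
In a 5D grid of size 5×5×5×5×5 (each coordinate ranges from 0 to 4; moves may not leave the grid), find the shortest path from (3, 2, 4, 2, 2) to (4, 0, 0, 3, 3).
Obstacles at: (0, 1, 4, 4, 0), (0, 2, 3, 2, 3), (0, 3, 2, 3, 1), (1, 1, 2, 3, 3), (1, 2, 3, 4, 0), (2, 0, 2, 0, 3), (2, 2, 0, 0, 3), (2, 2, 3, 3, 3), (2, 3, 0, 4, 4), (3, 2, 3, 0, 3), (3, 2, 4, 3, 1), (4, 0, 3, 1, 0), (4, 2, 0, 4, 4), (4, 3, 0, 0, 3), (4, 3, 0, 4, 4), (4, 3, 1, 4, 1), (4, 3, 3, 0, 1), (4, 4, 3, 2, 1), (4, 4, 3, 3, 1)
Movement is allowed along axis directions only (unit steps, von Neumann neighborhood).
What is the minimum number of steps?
9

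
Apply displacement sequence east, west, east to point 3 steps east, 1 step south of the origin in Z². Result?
(4, -1)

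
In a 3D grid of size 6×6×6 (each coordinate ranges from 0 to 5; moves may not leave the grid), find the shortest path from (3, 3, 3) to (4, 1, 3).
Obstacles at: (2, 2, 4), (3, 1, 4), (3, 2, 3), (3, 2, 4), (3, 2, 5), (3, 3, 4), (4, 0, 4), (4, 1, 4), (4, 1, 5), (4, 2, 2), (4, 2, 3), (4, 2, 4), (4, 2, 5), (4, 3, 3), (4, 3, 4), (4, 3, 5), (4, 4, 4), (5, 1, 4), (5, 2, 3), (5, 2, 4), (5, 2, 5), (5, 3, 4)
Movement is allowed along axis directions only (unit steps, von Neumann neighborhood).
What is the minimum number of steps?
5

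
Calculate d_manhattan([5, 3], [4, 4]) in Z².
2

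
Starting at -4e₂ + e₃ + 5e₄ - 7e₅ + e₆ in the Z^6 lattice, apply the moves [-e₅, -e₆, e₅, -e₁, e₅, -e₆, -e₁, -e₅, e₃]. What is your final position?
(-2, -4, 2, 5, -7, -1)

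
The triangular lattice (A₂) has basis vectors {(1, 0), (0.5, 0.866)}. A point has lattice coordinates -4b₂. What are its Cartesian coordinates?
(-2, -3.464)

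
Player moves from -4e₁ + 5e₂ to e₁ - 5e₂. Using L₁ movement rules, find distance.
15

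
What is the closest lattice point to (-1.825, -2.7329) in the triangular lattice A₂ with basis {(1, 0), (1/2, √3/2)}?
(-1.5, -2.598)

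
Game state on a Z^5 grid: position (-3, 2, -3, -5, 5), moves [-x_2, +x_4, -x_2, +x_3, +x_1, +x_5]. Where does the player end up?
(-2, 0, -2, -4, 6)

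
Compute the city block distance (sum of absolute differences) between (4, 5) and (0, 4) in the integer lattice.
5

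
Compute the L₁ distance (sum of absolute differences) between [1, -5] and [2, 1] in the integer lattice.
7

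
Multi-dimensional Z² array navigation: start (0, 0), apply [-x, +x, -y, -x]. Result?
(-1, -1)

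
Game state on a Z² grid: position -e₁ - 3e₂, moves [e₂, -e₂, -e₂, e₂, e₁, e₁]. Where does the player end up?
(1, -3)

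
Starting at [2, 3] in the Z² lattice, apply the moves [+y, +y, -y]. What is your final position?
(2, 4)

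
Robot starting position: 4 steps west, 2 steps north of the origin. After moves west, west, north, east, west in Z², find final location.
(-6, 3)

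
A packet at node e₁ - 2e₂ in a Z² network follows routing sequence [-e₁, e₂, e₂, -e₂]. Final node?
(0, -1)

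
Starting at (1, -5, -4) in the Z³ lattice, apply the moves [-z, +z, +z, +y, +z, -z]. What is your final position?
(1, -4, -3)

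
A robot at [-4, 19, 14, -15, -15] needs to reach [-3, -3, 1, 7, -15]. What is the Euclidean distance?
33.7343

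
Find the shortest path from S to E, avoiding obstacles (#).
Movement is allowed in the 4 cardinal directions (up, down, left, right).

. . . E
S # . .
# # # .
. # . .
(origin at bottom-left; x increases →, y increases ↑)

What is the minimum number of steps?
4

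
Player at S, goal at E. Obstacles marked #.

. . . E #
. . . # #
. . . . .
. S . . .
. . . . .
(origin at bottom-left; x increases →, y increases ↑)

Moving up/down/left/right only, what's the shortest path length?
5
(one shortest path: (1, 1) → (2, 1) → (2, 2) → (2, 3) → (2, 4) → (3, 4))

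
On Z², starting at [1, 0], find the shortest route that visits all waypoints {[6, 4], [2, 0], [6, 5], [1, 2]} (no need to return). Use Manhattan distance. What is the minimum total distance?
12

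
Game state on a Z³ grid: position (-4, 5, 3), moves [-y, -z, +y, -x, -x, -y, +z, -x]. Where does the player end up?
(-7, 4, 3)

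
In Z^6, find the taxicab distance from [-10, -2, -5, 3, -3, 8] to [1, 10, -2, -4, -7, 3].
42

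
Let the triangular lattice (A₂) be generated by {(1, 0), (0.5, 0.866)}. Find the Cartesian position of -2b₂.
(-1, -1.732)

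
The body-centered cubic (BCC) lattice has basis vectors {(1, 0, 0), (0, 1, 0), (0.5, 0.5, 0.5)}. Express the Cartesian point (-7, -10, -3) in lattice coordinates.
-4b₁ - 7b₂ - 6b₃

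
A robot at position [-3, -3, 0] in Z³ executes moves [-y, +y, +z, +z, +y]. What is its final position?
(-3, -2, 2)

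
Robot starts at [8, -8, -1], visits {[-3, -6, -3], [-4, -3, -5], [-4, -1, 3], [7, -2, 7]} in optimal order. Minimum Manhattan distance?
47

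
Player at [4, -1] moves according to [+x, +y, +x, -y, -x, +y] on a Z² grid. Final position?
(5, 0)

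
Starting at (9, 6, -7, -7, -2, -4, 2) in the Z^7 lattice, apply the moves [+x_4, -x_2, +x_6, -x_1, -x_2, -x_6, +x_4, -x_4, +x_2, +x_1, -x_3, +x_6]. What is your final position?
(9, 5, -8, -6, -2, -3, 2)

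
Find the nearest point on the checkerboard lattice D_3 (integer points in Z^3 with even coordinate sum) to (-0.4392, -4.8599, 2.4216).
(-1, -5, 2)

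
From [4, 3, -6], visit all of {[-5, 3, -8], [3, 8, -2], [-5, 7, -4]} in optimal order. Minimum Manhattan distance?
29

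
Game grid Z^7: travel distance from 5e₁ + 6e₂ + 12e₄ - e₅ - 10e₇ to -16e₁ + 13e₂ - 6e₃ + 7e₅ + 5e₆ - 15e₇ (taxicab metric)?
64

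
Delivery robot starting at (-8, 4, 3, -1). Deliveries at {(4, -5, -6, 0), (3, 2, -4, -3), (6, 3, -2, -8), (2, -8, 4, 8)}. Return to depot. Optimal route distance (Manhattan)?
106
(one optimal route: (-8, 4, 3, -1) → (6, 3, -2, -8) → (3, 2, -4, -3) → (4, -5, -6, 0) → (2, -8, 4, 8) → (-8, 4, 3, -1))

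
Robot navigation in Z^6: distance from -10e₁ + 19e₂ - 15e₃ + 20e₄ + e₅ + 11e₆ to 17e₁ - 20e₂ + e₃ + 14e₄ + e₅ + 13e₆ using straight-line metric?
50.4579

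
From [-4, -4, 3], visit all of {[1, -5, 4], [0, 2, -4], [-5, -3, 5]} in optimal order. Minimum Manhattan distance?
29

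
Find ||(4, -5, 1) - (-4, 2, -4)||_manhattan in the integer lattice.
20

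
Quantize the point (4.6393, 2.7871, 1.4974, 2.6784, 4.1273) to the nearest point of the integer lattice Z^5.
(5, 3, 1, 3, 4)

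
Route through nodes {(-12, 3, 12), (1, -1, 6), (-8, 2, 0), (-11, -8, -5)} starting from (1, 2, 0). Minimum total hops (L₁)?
67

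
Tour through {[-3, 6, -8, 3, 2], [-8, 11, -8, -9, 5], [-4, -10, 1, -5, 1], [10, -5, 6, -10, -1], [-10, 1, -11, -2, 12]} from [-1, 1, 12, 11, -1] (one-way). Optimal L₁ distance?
164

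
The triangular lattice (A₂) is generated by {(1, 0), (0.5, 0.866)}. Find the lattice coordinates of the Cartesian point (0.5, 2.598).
-b₁ + 3b₂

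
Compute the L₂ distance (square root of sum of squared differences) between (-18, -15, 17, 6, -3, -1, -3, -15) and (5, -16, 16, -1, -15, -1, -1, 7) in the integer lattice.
34.8138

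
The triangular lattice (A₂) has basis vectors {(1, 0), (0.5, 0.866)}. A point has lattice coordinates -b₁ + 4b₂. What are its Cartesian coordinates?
(1, 3.464)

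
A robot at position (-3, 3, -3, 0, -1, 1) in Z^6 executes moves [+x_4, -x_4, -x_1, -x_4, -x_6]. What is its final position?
(-4, 3, -3, -1, -1, 0)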